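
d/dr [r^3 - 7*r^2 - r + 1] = 3*r^2 - 14*r - 1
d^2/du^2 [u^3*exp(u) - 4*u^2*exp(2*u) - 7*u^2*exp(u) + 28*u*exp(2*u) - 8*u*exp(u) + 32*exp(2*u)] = (u^3 - 16*u^2*exp(u) - u^2 + 80*u*exp(u) - 30*u + 232*exp(u) - 30)*exp(u)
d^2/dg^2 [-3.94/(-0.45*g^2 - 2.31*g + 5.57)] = (-1.5957*g^2 - 8.19126*g + 3.94*(0.9*g + 2.31)*(1.8*g + 4.62) + 19.75122)/(0.45*g^2 + 2.31*g - 5.57)^3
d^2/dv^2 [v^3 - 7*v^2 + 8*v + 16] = 6*v - 14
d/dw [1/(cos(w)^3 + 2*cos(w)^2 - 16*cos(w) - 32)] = (3*cos(w)^2 + 4*cos(w) - 16)*sin(w)/(cos(w)^3 + 2*cos(w)^2 - 16*cos(w) - 32)^2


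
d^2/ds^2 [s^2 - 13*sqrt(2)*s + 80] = 2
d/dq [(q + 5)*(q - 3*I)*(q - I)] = 3*q^2 + q*(10 - 8*I) - 3 - 20*I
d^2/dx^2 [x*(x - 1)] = 2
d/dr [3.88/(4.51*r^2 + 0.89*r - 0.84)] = (-34.9976*r - 3.4532)/(4.51*r^2 + 0.89*r - 0.84)^2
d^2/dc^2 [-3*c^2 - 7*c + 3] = -6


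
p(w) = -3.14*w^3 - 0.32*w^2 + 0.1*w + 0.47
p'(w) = -9.42*w^2 - 0.64*w + 0.1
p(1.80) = -18.70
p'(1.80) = -31.57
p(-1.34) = 7.32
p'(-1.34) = -15.96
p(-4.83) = 346.33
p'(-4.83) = -216.57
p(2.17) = -32.91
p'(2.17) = -45.65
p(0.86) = -1.68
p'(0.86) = -7.42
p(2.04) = -27.32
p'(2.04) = -40.41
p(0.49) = 0.07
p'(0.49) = -2.48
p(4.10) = -220.91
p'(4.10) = -160.87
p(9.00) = -2313.61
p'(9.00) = -768.68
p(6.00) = -688.69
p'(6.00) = -342.86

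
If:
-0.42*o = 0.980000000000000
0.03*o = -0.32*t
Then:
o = -2.33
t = 0.22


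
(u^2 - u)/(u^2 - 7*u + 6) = u/(u - 6)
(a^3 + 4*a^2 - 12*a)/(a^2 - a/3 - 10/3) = 3*a*(a + 6)/(3*a + 5)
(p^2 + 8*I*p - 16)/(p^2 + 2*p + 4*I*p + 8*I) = (p + 4*I)/(p + 2)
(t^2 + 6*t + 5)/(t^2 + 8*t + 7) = (t + 5)/(t + 7)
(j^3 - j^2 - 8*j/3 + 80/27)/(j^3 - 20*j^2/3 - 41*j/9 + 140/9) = (j - 4/3)/(j - 7)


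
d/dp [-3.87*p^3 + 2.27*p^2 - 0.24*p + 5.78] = -11.61*p^2 + 4.54*p - 0.24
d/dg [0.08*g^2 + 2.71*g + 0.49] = 0.16*g + 2.71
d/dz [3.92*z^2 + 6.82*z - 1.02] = 7.84*z + 6.82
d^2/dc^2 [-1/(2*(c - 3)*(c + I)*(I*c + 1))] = I*(6*c^4 - 24*c^3 + 30*c^2 - 8)/(c^9 - 9*c^8 + 30*c^7 - 54*c^6 + 84*c^5 - 108*c^4 + 82*c^3 - 90*c^2 + 27*c - 27)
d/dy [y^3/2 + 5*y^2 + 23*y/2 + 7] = 3*y^2/2 + 10*y + 23/2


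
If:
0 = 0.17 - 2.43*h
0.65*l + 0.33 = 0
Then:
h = 0.07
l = -0.51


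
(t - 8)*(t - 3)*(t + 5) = t^3 - 6*t^2 - 31*t + 120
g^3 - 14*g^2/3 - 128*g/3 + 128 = (g - 8)*(g - 8/3)*(g + 6)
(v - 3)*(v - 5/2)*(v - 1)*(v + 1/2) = v^4 - 6*v^3 + 39*v^2/4 - v - 15/4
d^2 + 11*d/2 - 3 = (d - 1/2)*(d + 6)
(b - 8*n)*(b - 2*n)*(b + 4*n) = b^3 - 6*b^2*n - 24*b*n^2 + 64*n^3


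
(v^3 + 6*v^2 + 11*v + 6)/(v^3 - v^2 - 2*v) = (v^2 + 5*v + 6)/(v*(v - 2))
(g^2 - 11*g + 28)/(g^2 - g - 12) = (g - 7)/(g + 3)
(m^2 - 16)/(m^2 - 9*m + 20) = (m + 4)/(m - 5)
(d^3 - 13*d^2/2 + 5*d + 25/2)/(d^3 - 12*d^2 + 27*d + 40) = (d - 5/2)/(d - 8)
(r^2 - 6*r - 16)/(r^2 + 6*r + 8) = (r - 8)/(r + 4)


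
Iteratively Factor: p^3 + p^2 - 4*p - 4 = (p + 2)*(p^2 - p - 2) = (p - 2)*(p + 2)*(p + 1)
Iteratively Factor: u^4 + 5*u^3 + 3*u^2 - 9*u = (u - 1)*(u^3 + 6*u^2 + 9*u) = (u - 1)*(u + 3)*(u^2 + 3*u) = (u - 1)*(u + 3)^2*(u)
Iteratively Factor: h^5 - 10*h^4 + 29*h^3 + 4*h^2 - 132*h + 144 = (h - 4)*(h^4 - 6*h^3 + 5*h^2 + 24*h - 36) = (h - 4)*(h + 2)*(h^3 - 8*h^2 + 21*h - 18) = (h - 4)*(h - 2)*(h + 2)*(h^2 - 6*h + 9) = (h - 4)*(h - 3)*(h - 2)*(h + 2)*(h - 3)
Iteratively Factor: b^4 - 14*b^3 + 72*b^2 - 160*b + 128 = (b - 4)*(b^3 - 10*b^2 + 32*b - 32) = (b - 4)^2*(b^2 - 6*b + 8) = (b - 4)^2*(b - 2)*(b - 4)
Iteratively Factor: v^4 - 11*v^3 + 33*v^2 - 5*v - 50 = (v - 5)*(v^3 - 6*v^2 + 3*v + 10) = (v - 5)*(v + 1)*(v^2 - 7*v + 10) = (v - 5)*(v - 2)*(v + 1)*(v - 5)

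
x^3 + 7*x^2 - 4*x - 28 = (x - 2)*(x + 2)*(x + 7)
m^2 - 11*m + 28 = (m - 7)*(m - 4)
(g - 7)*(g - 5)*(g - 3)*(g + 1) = g^4 - 14*g^3 + 56*g^2 - 34*g - 105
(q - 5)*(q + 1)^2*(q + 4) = q^4 + q^3 - 21*q^2 - 41*q - 20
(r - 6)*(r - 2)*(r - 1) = r^3 - 9*r^2 + 20*r - 12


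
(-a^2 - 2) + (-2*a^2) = -3*a^2 - 2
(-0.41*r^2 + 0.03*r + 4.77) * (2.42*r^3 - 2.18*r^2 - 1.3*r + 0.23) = -0.9922*r^5 + 0.9664*r^4 + 12.011*r^3 - 10.5319*r^2 - 6.1941*r + 1.0971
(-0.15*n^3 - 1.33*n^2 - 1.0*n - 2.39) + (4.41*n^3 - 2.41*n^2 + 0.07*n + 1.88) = 4.26*n^3 - 3.74*n^2 - 0.93*n - 0.51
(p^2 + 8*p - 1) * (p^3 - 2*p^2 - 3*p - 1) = p^5 + 6*p^4 - 20*p^3 - 23*p^2 - 5*p + 1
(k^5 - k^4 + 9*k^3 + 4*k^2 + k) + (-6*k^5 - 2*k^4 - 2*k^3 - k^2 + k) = -5*k^5 - 3*k^4 + 7*k^3 + 3*k^2 + 2*k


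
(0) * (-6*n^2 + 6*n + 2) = 0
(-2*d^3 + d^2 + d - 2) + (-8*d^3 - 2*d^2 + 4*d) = -10*d^3 - d^2 + 5*d - 2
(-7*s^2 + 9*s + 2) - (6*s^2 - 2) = -13*s^2 + 9*s + 4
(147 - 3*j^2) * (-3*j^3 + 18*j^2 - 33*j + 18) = 9*j^5 - 54*j^4 - 342*j^3 + 2592*j^2 - 4851*j + 2646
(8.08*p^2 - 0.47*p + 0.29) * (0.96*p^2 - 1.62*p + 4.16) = 7.7568*p^4 - 13.5408*p^3 + 34.6526*p^2 - 2.425*p + 1.2064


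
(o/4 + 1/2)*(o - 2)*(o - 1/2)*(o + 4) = o^4/4 + 7*o^3/8 - 3*o^2/2 - 7*o/2 + 2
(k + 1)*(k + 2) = k^2 + 3*k + 2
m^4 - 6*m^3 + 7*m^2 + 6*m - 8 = (m - 4)*(m - 2)*(m - 1)*(m + 1)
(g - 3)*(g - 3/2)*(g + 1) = g^3 - 7*g^2/2 + 9/2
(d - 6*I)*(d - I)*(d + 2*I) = d^3 - 5*I*d^2 + 8*d - 12*I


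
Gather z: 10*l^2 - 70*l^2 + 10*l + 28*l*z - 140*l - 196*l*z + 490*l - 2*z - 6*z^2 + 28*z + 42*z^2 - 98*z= -60*l^2 + 360*l + 36*z^2 + z*(-168*l - 72)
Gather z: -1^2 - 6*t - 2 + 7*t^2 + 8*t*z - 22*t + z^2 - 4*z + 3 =7*t^2 - 28*t + z^2 + z*(8*t - 4)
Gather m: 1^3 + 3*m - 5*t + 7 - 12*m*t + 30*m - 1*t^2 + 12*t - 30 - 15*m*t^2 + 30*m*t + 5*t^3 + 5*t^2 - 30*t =m*(-15*t^2 + 18*t + 33) + 5*t^3 + 4*t^2 - 23*t - 22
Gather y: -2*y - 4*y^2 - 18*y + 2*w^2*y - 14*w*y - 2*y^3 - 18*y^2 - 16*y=-2*y^3 - 22*y^2 + y*(2*w^2 - 14*w - 36)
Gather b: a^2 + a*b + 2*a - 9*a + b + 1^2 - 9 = a^2 - 7*a + b*(a + 1) - 8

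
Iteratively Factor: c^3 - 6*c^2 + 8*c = (c - 4)*(c^2 - 2*c) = (c - 4)*(c - 2)*(c)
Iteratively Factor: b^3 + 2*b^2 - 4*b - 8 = (b - 2)*(b^2 + 4*b + 4) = (b - 2)*(b + 2)*(b + 2)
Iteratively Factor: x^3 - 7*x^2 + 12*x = (x - 4)*(x^2 - 3*x) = x*(x - 4)*(x - 3)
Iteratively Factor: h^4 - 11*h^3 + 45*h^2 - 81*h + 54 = (h - 2)*(h^3 - 9*h^2 + 27*h - 27) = (h - 3)*(h - 2)*(h^2 - 6*h + 9) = (h - 3)^2*(h - 2)*(h - 3)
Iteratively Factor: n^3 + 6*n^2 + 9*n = (n + 3)*(n^2 + 3*n) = (n + 3)^2*(n)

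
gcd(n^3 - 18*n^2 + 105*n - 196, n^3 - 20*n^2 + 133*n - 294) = n^2 - 14*n + 49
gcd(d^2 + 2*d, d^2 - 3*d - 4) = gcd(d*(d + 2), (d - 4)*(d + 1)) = 1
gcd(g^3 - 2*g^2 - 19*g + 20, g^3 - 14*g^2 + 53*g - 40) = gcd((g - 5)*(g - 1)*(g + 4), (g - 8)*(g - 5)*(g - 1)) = g^2 - 6*g + 5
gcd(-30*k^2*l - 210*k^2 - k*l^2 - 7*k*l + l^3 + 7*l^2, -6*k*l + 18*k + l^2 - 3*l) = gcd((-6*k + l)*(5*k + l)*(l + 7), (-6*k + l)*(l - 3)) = 6*k - l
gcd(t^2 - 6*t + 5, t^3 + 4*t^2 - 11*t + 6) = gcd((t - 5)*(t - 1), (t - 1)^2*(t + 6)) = t - 1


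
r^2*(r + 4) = r^3 + 4*r^2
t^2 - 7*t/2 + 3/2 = (t - 3)*(t - 1/2)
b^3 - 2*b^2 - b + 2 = (b - 2)*(b - 1)*(b + 1)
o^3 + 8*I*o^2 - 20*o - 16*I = (o + 2*I)^2*(o + 4*I)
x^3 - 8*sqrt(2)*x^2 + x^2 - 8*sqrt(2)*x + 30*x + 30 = (x + 1)*(x - 5*sqrt(2))*(x - 3*sqrt(2))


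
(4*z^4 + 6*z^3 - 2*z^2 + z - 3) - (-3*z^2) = 4*z^4 + 6*z^3 + z^2 + z - 3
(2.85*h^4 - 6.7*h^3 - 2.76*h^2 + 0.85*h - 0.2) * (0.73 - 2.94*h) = -8.379*h^5 + 21.7785*h^4 + 3.2234*h^3 - 4.5138*h^2 + 1.2085*h - 0.146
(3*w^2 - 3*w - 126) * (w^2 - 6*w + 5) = 3*w^4 - 21*w^3 - 93*w^2 + 741*w - 630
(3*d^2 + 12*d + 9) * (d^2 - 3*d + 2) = 3*d^4 + 3*d^3 - 21*d^2 - 3*d + 18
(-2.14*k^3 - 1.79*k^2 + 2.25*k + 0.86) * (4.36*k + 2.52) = -9.3304*k^4 - 13.1972*k^3 + 5.2992*k^2 + 9.4196*k + 2.1672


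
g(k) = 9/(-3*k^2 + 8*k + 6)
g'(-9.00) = -0.00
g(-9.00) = -0.03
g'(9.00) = 0.02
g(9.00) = -0.05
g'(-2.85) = -0.13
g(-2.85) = -0.22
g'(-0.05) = -2.39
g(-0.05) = 1.61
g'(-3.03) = -0.11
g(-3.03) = -0.20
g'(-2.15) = -0.30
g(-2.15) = -0.36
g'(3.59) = 7.83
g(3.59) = -2.28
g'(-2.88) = -0.13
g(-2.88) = -0.21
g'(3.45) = 25.73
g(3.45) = -4.27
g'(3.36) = 111.93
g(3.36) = -9.10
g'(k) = 9*(6*k - 8)/(-3*k^2 + 8*k + 6)^2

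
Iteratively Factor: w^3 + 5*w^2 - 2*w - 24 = (w + 4)*(w^2 + w - 6) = (w + 3)*(w + 4)*(w - 2)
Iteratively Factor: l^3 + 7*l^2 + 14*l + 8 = (l + 1)*(l^2 + 6*l + 8) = (l + 1)*(l + 4)*(l + 2)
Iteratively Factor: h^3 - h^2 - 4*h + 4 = (h + 2)*(h^2 - 3*h + 2) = (h - 2)*(h + 2)*(h - 1)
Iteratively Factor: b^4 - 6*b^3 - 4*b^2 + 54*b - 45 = (b - 5)*(b^3 - b^2 - 9*b + 9) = (b - 5)*(b + 3)*(b^2 - 4*b + 3) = (b - 5)*(b - 1)*(b + 3)*(b - 3)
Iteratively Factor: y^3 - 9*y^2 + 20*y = (y - 5)*(y^2 - 4*y) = y*(y - 5)*(y - 4)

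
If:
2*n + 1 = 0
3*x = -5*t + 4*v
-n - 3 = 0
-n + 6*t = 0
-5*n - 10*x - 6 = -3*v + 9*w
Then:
No Solution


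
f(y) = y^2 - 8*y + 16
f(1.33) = 7.13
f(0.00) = 16.00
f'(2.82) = -2.36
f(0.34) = 13.40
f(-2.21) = 38.56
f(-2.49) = 42.12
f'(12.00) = 16.00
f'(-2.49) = -12.98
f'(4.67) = 1.34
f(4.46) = 0.21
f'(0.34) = -7.32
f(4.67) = 0.45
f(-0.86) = 23.62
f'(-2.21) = -12.42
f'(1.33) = -5.34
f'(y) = 2*y - 8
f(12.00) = 64.00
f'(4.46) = 0.92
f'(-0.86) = -9.72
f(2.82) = 1.39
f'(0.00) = -8.00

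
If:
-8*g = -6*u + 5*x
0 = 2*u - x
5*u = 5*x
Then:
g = 0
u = 0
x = 0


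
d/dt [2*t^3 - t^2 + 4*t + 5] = 6*t^2 - 2*t + 4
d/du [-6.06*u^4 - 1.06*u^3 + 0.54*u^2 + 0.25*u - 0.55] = -24.24*u^3 - 3.18*u^2 + 1.08*u + 0.25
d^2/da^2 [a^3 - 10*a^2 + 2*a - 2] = 6*a - 20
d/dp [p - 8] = 1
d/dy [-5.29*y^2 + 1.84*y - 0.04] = 1.84 - 10.58*y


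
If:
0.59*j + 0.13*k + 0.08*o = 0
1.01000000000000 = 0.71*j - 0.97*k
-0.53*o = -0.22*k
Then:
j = 0.24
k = -0.87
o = -0.36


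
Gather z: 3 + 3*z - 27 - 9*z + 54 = 30 - 6*z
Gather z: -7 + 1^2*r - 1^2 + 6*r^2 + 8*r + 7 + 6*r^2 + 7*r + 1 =12*r^2 + 16*r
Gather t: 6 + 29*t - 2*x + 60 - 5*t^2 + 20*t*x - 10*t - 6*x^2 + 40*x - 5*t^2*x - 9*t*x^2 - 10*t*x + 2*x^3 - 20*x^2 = t^2*(-5*x - 5) + t*(-9*x^2 + 10*x + 19) + 2*x^3 - 26*x^2 + 38*x + 66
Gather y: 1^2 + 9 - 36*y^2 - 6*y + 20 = -36*y^2 - 6*y + 30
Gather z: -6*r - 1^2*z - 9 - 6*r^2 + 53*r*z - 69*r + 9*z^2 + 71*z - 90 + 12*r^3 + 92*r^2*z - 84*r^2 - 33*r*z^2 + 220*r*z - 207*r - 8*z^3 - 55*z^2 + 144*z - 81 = 12*r^3 - 90*r^2 - 282*r - 8*z^3 + z^2*(-33*r - 46) + z*(92*r^2 + 273*r + 214) - 180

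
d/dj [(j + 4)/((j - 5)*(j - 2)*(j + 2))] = (-2*j^3 - 7*j^2 + 40*j + 36)/(j^6 - 10*j^5 + 17*j^4 + 80*j^3 - 184*j^2 - 160*j + 400)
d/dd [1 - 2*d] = -2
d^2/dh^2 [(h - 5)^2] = 2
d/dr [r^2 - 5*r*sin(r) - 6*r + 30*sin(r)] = -5*r*cos(r) + 2*r - 5*sin(r) + 30*cos(r) - 6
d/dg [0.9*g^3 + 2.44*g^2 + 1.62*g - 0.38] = 2.7*g^2 + 4.88*g + 1.62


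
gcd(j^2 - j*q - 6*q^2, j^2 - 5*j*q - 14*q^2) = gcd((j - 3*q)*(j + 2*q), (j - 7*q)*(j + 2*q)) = j + 2*q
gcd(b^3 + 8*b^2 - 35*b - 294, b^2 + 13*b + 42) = b + 7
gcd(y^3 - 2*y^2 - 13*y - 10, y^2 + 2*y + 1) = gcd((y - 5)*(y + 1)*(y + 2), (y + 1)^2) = y + 1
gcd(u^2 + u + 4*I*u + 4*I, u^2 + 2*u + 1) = u + 1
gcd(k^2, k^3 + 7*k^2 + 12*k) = k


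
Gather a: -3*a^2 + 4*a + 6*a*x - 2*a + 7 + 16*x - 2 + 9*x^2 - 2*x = -3*a^2 + a*(6*x + 2) + 9*x^2 + 14*x + 5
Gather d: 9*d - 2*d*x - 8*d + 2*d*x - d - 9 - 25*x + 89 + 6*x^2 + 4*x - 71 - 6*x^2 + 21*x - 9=0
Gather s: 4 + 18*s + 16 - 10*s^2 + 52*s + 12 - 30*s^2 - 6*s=-40*s^2 + 64*s + 32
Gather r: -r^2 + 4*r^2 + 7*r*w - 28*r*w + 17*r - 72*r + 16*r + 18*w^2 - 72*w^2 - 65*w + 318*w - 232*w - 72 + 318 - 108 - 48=3*r^2 + r*(-21*w - 39) - 54*w^2 + 21*w + 90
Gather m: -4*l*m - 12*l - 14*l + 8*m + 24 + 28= -26*l + m*(8 - 4*l) + 52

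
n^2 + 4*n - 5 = (n - 1)*(n + 5)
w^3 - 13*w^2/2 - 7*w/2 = w*(w - 7)*(w + 1/2)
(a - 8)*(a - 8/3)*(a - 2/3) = a^3 - 34*a^2/3 + 256*a/9 - 128/9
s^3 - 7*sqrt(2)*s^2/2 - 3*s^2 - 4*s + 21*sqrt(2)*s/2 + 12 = (s - 3)*(s - 4*sqrt(2))*(s + sqrt(2)/2)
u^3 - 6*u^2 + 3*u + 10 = (u - 5)*(u - 2)*(u + 1)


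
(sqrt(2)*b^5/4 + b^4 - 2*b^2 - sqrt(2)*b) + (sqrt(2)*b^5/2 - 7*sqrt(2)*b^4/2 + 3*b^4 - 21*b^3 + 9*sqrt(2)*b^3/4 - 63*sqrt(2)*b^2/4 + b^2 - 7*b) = 3*sqrt(2)*b^5/4 - 7*sqrt(2)*b^4/2 + 4*b^4 - 21*b^3 + 9*sqrt(2)*b^3/4 - 63*sqrt(2)*b^2/4 - b^2 - 7*b - sqrt(2)*b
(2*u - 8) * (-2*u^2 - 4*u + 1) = -4*u^3 + 8*u^2 + 34*u - 8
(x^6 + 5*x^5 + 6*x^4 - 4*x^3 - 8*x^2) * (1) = x^6 + 5*x^5 + 6*x^4 - 4*x^3 - 8*x^2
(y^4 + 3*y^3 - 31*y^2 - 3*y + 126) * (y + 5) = y^5 + 8*y^4 - 16*y^3 - 158*y^2 + 111*y + 630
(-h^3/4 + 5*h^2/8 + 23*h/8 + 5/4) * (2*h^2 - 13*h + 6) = -h^5/2 + 9*h^4/2 - 31*h^3/8 - 249*h^2/8 + h + 15/2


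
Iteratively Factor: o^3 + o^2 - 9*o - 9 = (o + 1)*(o^2 - 9) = (o - 3)*(o + 1)*(o + 3)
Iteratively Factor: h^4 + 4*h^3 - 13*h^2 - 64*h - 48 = (h + 3)*(h^3 + h^2 - 16*h - 16) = (h + 3)*(h + 4)*(h^2 - 3*h - 4) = (h - 4)*(h + 3)*(h + 4)*(h + 1)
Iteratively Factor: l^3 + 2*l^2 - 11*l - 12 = (l + 4)*(l^2 - 2*l - 3) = (l + 1)*(l + 4)*(l - 3)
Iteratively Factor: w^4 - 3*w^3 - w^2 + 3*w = (w + 1)*(w^3 - 4*w^2 + 3*w) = w*(w + 1)*(w^2 - 4*w + 3) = w*(w - 3)*(w + 1)*(w - 1)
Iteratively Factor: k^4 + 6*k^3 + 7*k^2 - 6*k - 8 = (k + 1)*(k^3 + 5*k^2 + 2*k - 8) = (k + 1)*(k + 2)*(k^2 + 3*k - 4) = (k - 1)*(k + 1)*(k + 2)*(k + 4)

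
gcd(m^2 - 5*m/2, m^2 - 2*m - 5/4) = m - 5/2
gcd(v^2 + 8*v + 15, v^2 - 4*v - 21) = v + 3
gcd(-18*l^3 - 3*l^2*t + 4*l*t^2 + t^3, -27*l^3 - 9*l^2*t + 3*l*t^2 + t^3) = 9*l^2 + 6*l*t + t^2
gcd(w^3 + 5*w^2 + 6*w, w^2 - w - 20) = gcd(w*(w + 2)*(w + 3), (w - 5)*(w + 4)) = 1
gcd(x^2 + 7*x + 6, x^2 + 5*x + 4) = x + 1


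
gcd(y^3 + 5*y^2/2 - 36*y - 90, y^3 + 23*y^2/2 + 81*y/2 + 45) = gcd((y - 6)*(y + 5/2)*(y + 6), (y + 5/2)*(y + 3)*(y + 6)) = y^2 + 17*y/2 + 15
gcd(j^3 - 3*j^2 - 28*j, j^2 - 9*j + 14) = j - 7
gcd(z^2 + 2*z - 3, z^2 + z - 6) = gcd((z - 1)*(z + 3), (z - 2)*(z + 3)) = z + 3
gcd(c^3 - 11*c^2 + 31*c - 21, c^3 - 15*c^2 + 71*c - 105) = c^2 - 10*c + 21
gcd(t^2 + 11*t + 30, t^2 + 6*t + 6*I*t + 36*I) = t + 6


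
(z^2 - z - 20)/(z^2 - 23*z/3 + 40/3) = 3*(z + 4)/(3*z - 8)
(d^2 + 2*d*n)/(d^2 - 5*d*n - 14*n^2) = d/(d - 7*n)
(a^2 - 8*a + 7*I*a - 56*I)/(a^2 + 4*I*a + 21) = (a - 8)/(a - 3*I)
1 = 1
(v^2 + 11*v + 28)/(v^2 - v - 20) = (v + 7)/(v - 5)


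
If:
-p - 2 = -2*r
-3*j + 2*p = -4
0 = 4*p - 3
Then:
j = 11/6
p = 3/4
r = 11/8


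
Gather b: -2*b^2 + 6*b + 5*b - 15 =-2*b^2 + 11*b - 15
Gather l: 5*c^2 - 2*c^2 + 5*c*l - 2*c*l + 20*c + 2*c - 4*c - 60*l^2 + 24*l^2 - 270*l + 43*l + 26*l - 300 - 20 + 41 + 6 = 3*c^2 + 18*c - 36*l^2 + l*(3*c - 201) - 273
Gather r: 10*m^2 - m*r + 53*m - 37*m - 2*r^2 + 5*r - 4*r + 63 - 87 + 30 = 10*m^2 + 16*m - 2*r^2 + r*(1 - m) + 6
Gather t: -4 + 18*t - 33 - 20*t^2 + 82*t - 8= -20*t^2 + 100*t - 45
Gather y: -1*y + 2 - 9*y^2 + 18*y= -9*y^2 + 17*y + 2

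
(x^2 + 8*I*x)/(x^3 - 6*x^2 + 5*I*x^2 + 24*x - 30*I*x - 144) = x/(x^2 - 3*x*(2 + I) + 18*I)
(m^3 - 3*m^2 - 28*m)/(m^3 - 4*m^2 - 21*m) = (m + 4)/(m + 3)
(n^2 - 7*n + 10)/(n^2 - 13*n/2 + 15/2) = 2*(n - 2)/(2*n - 3)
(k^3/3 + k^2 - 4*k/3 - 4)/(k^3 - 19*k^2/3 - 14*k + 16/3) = (k^2 + k - 6)/(3*k^2 - 25*k + 8)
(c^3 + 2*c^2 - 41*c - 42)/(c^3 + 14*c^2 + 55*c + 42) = (c - 6)/(c + 6)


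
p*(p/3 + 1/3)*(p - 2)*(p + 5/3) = p^4/3 + 2*p^3/9 - 11*p^2/9 - 10*p/9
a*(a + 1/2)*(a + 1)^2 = a^4 + 5*a^3/2 + 2*a^2 + a/2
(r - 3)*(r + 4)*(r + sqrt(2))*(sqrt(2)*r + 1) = sqrt(2)*r^4 + sqrt(2)*r^3 + 3*r^3 - 11*sqrt(2)*r^2 + 3*r^2 - 36*r + sqrt(2)*r - 12*sqrt(2)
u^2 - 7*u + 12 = (u - 4)*(u - 3)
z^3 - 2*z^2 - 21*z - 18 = (z - 6)*(z + 1)*(z + 3)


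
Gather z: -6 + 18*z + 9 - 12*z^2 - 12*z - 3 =-12*z^2 + 6*z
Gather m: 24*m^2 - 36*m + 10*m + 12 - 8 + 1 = 24*m^2 - 26*m + 5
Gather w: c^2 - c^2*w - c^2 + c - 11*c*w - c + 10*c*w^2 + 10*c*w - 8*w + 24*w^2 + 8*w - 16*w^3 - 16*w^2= -16*w^3 + w^2*(10*c + 8) + w*(-c^2 - c)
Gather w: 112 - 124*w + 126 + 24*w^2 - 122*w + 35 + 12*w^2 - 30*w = 36*w^2 - 276*w + 273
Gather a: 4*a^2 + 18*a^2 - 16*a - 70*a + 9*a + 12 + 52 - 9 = 22*a^2 - 77*a + 55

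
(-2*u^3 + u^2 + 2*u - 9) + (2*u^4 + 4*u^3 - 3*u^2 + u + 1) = 2*u^4 + 2*u^3 - 2*u^2 + 3*u - 8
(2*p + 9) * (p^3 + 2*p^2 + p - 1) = 2*p^4 + 13*p^3 + 20*p^2 + 7*p - 9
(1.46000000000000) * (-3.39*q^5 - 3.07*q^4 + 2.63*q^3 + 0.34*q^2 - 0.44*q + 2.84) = -4.9494*q^5 - 4.4822*q^4 + 3.8398*q^3 + 0.4964*q^2 - 0.6424*q + 4.1464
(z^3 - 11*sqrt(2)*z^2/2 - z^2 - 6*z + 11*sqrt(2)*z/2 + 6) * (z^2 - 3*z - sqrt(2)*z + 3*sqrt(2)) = z^5 - 13*sqrt(2)*z^4/2 - 4*z^4 + 8*z^3 + 26*sqrt(2)*z^3 - 20*z^2 - 27*sqrt(2)*z^2/2 - 24*sqrt(2)*z + 15*z + 18*sqrt(2)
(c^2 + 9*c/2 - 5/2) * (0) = 0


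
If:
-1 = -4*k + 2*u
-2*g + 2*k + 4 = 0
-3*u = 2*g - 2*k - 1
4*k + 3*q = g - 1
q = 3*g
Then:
No Solution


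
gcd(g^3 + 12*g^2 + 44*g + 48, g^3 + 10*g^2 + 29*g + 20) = g + 4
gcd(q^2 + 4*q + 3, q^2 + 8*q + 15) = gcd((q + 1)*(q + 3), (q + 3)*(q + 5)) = q + 3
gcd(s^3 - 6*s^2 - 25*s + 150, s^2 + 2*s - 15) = s + 5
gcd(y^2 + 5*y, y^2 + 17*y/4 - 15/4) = y + 5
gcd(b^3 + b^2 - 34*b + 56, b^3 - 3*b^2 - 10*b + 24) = b^2 - 6*b + 8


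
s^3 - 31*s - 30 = (s - 6)*(s + 1)*(s + 5)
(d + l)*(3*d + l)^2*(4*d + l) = 36*d^4 + 69*d^3*l + 43*d^2*l^2 + 11*d*l^3 + l^4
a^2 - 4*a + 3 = (a - 3)*(a - 1)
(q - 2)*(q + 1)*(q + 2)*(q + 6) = q^4 + 7*q^3 + 2*q^2 - 28*q - 24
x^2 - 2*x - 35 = (x - 7)*(x + 5)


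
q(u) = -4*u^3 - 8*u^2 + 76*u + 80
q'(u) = -12*u^2 - 16*u + 76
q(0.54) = 118.08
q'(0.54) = 63.86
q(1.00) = 144.00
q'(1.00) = 48.00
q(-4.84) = -21.73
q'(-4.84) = -127.67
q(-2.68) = -104.14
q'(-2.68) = 32.69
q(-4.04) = -93.86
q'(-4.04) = -55.22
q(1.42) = 160.34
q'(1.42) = 29.08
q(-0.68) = 25.88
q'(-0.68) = 81.33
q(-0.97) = 2.40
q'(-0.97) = 80.23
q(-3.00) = -112.00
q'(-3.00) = 16.00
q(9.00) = -2800.00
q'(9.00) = -1040.00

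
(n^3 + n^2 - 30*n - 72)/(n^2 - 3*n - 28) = (n^2 - 3*n - 18)/(n - 7)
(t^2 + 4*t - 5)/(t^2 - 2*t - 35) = (t - 1)/(t - 7)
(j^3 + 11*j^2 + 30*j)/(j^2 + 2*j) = (j^2 + 11*j + 30)/(j + 2)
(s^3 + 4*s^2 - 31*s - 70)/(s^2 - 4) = (s^2 + 2*s - 35)/(s - 2)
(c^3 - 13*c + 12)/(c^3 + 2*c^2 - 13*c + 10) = (c^2 + c - 12)/(c^2 + 3*c - 10)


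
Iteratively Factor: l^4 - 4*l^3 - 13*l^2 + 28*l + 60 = (l + 2)*(l^3 - 6*l^2 - l + 30) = (l - 5)*(l + 2)*(l^2 - l - 6) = (l - 5)*(l - 3)*(l + 2)*(l + 2)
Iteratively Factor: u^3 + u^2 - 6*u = (u)*(u^2 + u - 6) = u*(u - 2)*(u + 3)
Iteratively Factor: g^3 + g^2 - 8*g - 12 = (g + 2)*(g^2 - g - 6) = (g + 2)^2*(g - 3)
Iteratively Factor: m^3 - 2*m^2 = (m)*(m^2 - 2*m) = m*(m - 2)*(m)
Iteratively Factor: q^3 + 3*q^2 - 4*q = (q + 4)*(q^2 - q) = (q - 1)*(q + 4)*(q)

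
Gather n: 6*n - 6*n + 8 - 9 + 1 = 0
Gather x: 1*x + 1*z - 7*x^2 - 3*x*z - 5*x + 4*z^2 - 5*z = -7*x^2 + x*(-3*z - 4) + 4*z^2 - 4*z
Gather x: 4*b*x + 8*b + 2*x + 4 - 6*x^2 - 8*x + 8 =8*b - 6*x^2 + x*(4*b - 6) + 12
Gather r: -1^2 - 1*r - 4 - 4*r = -5*r - 5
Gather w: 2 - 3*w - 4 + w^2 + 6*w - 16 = w^2 + 3*w - 18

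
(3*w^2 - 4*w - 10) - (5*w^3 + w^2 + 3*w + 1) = -5*w^3 + 2*w^2 - 7*w - 11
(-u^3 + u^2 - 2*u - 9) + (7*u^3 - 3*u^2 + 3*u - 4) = 6*u^3 - 2*u^2 + u - 13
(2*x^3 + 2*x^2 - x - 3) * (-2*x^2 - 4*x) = -4*x^5 - 12*x^4 - 6*x^3 + 10*x^2 + 12*x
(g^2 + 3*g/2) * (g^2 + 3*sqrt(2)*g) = g^4 + 3*g^3/2 + 3*sqrt(2)*g^3 + 9*sqrt(2)*g^2/2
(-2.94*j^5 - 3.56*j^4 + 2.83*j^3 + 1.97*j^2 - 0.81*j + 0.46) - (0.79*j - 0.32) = -2.94*j^5 - 3.56*j^4 + 2.83*j^3 + 1.97*j^2 - 1.6*j + 0.78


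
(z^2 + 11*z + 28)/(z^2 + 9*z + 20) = (z + 7)/(z + 5)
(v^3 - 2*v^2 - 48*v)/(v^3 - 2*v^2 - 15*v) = (-v^2 + 2*v + 48)/(-v^2 + 2*v + 15)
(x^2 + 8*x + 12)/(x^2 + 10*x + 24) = (x + 2)/(x + 4)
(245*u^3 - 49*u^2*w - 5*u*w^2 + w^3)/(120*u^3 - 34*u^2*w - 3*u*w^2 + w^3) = (49*u^2 - w^2)/(24*u^2 - 2*u*w - w^2)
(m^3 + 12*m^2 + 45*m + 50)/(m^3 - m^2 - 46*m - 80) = (m + 5)/(m - 8)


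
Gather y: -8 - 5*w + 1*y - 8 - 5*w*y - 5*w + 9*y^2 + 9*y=-10*w + 9*y^2 + y*(10 - 5*w) - 16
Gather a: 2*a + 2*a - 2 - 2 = 4*a - 4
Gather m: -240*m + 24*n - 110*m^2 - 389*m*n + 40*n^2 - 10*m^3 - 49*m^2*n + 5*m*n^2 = -10*m^3 + m^2*(-49*n - 110) + m*(5*n^2 - 389*n - 240) + 40*n^2 + 24*n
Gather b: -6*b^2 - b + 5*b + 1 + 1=-6*b^2 + 4*b + 2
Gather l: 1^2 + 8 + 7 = 16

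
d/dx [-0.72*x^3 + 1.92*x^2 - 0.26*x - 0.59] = -2.16*x^2 + 3.84*x - 0.26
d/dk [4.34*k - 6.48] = 4.34000000000000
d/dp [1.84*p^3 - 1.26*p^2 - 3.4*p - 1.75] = 5.52*p^2 - 2.52*p - 3.4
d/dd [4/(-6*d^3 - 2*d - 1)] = 8*(9*d^2 + 1)/(6*d^3 + 2*d + 1)^2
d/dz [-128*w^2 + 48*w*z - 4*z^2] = 48*w - 8*z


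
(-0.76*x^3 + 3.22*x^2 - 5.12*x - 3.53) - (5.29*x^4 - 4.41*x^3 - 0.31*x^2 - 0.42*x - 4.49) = -5.29*x^4 + 3.65*x^3 + 3.53*x^2 - 4.7*x + 0.96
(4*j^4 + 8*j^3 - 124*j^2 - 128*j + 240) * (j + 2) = 4*j^5 + 16*j^4 - 108*j^3 - 376*j^2 - 16*j + 480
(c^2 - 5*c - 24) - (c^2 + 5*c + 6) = -10*c - 30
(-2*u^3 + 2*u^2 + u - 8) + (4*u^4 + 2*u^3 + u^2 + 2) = 4*u^4 + 3*u^2 + u - 6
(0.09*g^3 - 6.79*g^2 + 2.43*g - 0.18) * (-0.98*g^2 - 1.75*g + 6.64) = -0.0882*g^5 + 6.4967*g^4 + 10.0987*g^3 - 49.1617*g^2 + 16.4502*g - 1.1952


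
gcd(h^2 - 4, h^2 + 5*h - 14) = h - 2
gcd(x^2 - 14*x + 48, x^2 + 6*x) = 1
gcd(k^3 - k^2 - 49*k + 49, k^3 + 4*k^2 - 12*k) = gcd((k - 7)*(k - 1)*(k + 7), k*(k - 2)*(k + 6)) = 1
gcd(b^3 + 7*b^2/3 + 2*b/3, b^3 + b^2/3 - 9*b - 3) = b + 1/3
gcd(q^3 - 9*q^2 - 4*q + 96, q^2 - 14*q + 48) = q - 8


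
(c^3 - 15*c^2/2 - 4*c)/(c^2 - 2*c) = (c^2 - 15*c/2 - 4)/(c - 2)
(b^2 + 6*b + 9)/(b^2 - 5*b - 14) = (b^2 + 6*b + 9)/(b^2 - 5*b - 14)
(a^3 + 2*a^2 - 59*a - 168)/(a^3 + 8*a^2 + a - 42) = (a - 8)/(a - 2)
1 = 1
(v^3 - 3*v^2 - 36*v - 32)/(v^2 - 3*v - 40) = (v^2 + 5*v + 4)/(v + 5)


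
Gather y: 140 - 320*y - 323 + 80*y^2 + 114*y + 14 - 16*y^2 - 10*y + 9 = 64*y^2 - 216*y - 160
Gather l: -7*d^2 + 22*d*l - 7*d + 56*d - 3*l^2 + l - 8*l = -7*d^2 + 49*d - 3*l^2 + l*(22*d - 7)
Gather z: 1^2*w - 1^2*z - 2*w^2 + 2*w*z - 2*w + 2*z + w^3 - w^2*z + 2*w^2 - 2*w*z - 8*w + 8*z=w^3 - 9*w + z*(9 - w^2)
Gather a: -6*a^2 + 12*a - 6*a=-6*a^2 + 6*a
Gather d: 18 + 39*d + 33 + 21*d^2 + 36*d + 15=21*d^2 + 75*d + 66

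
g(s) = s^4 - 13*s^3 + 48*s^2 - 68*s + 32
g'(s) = 4*s^3 - 39*s^2 + 96*s - 68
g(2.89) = -7.65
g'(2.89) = -19.74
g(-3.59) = 1662.34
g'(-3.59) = -1100.35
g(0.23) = 18.74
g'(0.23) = -47.93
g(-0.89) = 140.33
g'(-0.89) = -187.15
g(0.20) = 20.22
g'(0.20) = -50.33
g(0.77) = 2.52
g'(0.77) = -15.38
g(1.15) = -0.74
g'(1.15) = -3.09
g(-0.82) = 127.66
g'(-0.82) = -175.15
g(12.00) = 4400.00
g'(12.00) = 2380.00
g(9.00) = 392.00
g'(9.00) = 553.00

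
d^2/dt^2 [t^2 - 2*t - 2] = 2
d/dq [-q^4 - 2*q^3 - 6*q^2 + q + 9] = -4*q^3 - 6*q^2 - 12*q + 1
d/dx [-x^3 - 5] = -3*x^2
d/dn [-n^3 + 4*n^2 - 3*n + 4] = -3*n^2 + 8*n - 3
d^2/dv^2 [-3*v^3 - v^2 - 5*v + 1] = -18*v - 2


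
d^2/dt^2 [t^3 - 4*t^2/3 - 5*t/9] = 6*t - 8/3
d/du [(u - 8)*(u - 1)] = 2*u - 9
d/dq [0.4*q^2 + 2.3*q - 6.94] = 0.8*q + 2.3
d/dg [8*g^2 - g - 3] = 16*g - 1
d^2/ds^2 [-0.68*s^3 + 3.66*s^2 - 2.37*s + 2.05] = 7.32 - 4.08*s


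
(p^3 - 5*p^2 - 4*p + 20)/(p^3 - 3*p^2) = (p^3 - 5*p^2 - 4*p + 20)/(p^2*(p - 3))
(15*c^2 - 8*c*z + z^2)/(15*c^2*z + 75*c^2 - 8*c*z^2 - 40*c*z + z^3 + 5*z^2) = 1/(z + 5)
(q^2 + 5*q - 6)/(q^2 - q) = (q + 6)/q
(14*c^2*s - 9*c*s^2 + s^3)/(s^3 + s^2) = (14*c^2 - 9*c*s + s^2)/(s*(s + 1))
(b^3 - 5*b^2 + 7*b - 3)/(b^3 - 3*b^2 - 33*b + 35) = (b^2 - 4*b + 3)/(b^2 - 2*b - 35)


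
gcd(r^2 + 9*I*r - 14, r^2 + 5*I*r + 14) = r + 7*I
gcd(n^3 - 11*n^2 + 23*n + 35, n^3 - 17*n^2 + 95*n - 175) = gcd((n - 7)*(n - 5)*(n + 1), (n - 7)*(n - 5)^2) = n^2 - 12*n + 35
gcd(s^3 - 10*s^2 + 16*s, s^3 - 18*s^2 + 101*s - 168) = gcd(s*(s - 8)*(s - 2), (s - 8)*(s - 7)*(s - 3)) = s - 8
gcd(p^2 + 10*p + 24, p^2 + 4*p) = p + 4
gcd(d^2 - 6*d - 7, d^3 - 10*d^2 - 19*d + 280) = d - 7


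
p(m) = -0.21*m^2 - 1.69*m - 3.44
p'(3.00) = -2.95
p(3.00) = -10.40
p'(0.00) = -1.69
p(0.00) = -3.44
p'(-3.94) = -0.04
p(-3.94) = -0.04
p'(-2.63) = -0.59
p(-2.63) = -0.45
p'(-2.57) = -0.61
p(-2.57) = -0.48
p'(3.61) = -3.21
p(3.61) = -12.28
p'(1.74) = -2.42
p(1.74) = -7.02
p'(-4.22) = 0.08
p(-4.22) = -0.05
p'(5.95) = -4.19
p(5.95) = -20.93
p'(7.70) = -4.92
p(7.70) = -28.90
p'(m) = -0.42*m - 1.69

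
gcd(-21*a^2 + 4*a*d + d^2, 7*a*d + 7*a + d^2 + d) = 7*a + d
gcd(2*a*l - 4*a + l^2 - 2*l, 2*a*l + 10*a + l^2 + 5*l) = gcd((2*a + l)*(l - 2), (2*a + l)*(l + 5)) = 2*a + l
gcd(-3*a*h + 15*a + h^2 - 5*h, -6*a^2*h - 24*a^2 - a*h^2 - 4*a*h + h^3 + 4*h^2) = 3*a - h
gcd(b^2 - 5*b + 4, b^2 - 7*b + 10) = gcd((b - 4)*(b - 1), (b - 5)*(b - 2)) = 1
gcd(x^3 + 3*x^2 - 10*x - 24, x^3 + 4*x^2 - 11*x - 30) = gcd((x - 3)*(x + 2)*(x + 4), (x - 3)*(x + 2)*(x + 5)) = x^2 - x - 6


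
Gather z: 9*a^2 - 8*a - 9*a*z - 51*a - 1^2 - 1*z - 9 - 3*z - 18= 9*a^2 - 59*a + z*(-9*a - 4) - 28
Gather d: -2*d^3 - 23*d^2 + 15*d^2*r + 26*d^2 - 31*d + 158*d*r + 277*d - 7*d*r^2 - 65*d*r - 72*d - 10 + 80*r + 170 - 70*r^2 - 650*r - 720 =-2*d^3 + d^2*(15*r + 3) + d*(-7*r^2 + 93*r + 174) - 70*r^2 - 570*r - 560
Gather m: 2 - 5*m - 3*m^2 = -3*m^2 - 5*m + 2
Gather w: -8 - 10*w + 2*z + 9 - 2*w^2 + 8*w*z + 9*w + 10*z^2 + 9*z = -2*w^2 + w*(8*z - 1) + 10*z^2 + 11*z + 1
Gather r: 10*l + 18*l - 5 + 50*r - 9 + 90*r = 28*l + 140*r - 14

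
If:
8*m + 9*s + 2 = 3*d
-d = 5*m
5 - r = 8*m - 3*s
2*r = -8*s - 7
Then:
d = -625/466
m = 125/466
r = 61/466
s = -423/466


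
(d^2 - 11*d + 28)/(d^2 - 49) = (d - 4)/(d + 7)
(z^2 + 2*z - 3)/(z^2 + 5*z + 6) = (z - 1)/(z + 2)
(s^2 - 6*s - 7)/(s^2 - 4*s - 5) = (s - 7)/(s - 5)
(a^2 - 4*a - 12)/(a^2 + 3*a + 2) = (a - 6)/(a + 1)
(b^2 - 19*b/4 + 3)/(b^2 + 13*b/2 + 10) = (4*b^2 - 19*b + 12)/(2*(2*b^2 + 13*b + 20))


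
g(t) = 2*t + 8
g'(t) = 2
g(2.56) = 13.12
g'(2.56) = 2.00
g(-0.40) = 7.20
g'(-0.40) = 2.00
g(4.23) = 16.46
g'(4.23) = 2.00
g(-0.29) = 7.42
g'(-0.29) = 2.00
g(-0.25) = 7.50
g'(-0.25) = 2.00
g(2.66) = 13.32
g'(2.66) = 2.00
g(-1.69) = 4.62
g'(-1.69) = 2.00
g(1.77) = 11.54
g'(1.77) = 2.00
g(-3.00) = 2.00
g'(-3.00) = 2.00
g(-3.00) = 2.00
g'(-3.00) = 2.00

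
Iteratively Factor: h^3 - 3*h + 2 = (h + 2)*(h^2 - 2*h + 1) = (h - 1)*(h + 2)*(h - 1)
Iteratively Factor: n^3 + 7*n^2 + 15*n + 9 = (n + 3)*(n^2 + 4*n + 3) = (n + 1)*(n + 3)*(n + 3)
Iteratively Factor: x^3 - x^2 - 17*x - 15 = (x + 3)*(x^2 - 4*x - 5) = (x + 1)*(x + 3)*(x - 5)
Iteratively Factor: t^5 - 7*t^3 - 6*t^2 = (t)*(t^4 - 7*t^2 - 6*t) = t*(t + 2)*(t^3 - 2*t^2 - 3*t) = t^2*(t + 2)*(t^2 - 2*t - 3) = t^2*(t + 1)*(t + 2)*(t - 3)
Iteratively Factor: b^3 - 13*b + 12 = (b - 3)*(b^2 + 3*b - 4) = (b - 3)*(b - 1)*(b + 4)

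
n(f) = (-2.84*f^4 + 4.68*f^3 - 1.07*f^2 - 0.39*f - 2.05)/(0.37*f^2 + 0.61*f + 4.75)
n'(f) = (-0.74*f - 0.61)*(-2.84*f^4 + 4.68*f^3 - 1.07*f^2 - 0.39*f - 2.05)/(0.37*f^2 + 0.61*f + 4.75)^2 + (-11.36*f^3 + 14.04*f^2 - 2.14*f - 0.39)/(0.37*f^2 + 0.61*f + 4.75) = (-2.1016*f^5 - 3.4656*f^4 - 48.2504*f^3 + 66.1816*f^2 - 8.648*f - 0.602)/(0.1369*f^4 + 0.4514*f^3 + 3.8871*f^2 + 5.795*f + 22.5625)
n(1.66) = -0.86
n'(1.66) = -2.31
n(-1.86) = -14.12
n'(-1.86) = 23.38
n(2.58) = -6.33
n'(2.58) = -10.42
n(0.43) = -0.42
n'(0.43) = 0.15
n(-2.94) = -55.45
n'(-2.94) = 53.48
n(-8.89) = -738.92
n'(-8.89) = 164.49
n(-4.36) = -157.26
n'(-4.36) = 88.33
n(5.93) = -120.59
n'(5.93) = -60.13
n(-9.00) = -757.10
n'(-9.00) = 166.17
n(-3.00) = -58.71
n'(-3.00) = 55.14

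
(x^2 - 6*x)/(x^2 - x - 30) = x/(x + 5)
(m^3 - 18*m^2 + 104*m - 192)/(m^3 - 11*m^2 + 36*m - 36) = (m^2 - 12*m + 32)/(m^2 - 5*m + 6)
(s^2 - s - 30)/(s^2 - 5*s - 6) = (s + 5)/(s + 1)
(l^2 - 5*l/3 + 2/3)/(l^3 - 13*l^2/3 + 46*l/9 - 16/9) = 3/(3*l - 8)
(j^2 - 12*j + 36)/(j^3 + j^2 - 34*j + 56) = (j^2 - 12*j + 36)/(j^3 + j^2 - 34*j + 56)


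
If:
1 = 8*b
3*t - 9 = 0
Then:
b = 1/8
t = 3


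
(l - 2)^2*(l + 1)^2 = l^4 - 2*l^3 - 3*l^2 + 4*l + 4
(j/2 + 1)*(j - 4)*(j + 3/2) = j^3/2 - j^2/4 - 11*j/2 - 6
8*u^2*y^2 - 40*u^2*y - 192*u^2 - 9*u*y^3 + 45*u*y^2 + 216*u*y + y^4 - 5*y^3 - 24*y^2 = (-8*u + y)*(-u + y)*(y - 8)*(y + 3)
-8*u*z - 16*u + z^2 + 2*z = (-8*u + z)*(z + 2)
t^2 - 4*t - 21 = (t - 7)*(t + 3)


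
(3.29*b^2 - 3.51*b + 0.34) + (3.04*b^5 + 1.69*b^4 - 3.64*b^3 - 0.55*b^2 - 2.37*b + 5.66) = 3.04*b^5 + 1.69*b^4 - 3.64*b^3 + 2.74*b^2 - 5.88*b + 6.0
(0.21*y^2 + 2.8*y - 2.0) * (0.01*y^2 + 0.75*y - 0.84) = 0.0021*y^4 + 0.1855*y^3 + 1.9036*y^2 - 3.852*y + 1.68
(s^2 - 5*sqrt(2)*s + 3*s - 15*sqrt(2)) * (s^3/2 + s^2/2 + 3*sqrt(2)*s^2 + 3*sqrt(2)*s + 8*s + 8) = s^5/2 + sqrt(2)*s^4/2 + 2*s^4 - 41*s^3/2 + 2*sqrt(2)*s^3 - 88*s^2 - 77*sqrt(2)*s^2/2 - 160*sqrt(2)*s - 66*s - 120*sqrt(2)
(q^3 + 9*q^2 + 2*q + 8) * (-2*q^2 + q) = -2*q^5 - 17*q^4 + 5*q^3 - 14*q^2 + 8*q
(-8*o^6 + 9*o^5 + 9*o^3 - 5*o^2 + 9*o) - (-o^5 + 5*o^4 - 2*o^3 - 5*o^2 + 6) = -8*o^6 + 10*o^5 - 5*o^4 + 11*o^3 + 9*o - 6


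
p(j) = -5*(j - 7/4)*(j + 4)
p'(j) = -10*j - 45/4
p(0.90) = 20.82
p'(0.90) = -20.25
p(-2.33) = 34.07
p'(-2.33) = 12.05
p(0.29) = 31.32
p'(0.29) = -14.15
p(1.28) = 12.41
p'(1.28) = -24.05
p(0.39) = 29.85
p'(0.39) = -15.15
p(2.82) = -36.49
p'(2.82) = -39.45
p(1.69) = 1.71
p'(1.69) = -28.15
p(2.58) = -27.31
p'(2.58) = -37.05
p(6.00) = -212.50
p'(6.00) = -71.25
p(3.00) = -43.75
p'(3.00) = -41.25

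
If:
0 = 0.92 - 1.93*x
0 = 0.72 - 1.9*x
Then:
No Solution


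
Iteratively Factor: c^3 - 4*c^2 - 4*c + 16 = (c - 2)*(c^2 - 2*c - 8) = (c - 4)*(c - 2)*(c + 2)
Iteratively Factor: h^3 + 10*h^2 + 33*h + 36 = (h + 3)*(h^2 + 7*h + 12) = (h + 3)^2*(h + 4)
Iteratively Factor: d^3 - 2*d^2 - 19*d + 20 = (d + 4)*(d^2 - 6*d + 5) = (d - 5)*(d + 4)*(d - 1)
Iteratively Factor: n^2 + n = (n + 1)*(n)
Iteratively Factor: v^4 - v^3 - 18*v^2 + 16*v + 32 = (v + 1)*(v^3 - 2*v^2 - 16*v + 32) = (v - 2)*(v + 1)*(v^2 - 16) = (v - 4)*(v - 2)*(v + 1)*(v + 4)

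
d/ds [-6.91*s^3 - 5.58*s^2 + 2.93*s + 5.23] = -20.73*s^2 - 11.16*s + 2.93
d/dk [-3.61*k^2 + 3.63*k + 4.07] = 3.63 - 7.22*k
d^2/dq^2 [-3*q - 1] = 0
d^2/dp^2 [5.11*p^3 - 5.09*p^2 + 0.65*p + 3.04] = 30.66*p - 10.18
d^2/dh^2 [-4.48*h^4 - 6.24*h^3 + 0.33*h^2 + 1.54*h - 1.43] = -53.76*h^2 - 37.44*h + 0.66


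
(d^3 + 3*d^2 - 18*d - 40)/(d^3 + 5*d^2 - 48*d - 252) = (d^3 + 3*d^2 - 18*d - 40)/(d^3 + 5*d^2 - 48*d - 252)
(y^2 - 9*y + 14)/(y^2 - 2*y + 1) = (y^2 - 9*y + 14)/(y^2 - 2*y + 1)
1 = 1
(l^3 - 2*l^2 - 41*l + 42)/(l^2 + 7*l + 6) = (l^2 - 8*l + 7)/(l + 1)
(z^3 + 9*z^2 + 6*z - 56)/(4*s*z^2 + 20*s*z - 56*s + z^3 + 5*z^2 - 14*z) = (z + 4)/(4*s + z)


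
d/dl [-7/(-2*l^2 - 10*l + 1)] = 14*(-2*l - 5)/(2*l^2 + 10*l - 1)^2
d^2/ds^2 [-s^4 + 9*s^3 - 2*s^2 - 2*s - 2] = -12*s^2 + 54*s - 4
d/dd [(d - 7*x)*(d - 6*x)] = 2*d - 13*x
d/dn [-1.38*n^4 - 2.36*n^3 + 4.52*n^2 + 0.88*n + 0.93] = -5.52*n^3 - 7.08*n^2 + 9.04*n + 0.88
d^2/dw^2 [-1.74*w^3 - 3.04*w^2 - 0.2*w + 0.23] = -10.44*w - 6.08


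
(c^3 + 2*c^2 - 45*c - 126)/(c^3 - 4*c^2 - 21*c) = (c + 6)/c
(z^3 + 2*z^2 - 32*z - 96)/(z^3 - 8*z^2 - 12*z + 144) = (z + 4)/(z - 6)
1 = 1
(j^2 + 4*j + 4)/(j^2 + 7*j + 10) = (j + 2)/(j + 5)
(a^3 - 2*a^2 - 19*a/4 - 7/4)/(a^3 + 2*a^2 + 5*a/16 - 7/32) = 8*(2*a^2 - 5*a - 7)/(16*a^2 + 24*a - 7)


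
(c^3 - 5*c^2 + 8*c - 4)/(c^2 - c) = c - 4 + 4/c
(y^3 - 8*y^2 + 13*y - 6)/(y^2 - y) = y - 7 + 6/y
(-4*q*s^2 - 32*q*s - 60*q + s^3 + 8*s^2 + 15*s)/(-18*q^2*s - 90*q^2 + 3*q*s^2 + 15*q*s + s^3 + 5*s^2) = (4*q*s + 12*q - s^2 - 3*s)/(18*q^2 - 3*q*s - s^2)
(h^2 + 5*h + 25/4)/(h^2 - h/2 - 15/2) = (h + 5/2)/(h - 3)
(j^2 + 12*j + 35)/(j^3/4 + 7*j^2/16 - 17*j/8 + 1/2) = 16*(j^2 + 12*j + 35)/(4*j^3 + 7*j^2 - 34*j + 8)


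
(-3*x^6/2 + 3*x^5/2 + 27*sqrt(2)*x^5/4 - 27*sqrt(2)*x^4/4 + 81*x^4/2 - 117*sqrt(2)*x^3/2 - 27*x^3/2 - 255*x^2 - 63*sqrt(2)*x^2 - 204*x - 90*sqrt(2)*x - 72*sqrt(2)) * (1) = -3*x^6/2 + 3*x^5/2 + 27*sqrt(2)*x^5/4 - 27*sqrt(2)*x^4/4 + 81*x^4/2 - 117*sqrt(2)*x^3/2 - 27*x^3/2 - 255*x^2 - 63*sqrt(2)*x^2 - 204*x - 90*sqrt(2)*x - 72*sqrt(2)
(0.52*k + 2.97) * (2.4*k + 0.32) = 1.248*k^2 + 7.2944*k + 0.9504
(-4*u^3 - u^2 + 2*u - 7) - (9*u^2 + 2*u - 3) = -4*u^3 - 10*u^2 - 4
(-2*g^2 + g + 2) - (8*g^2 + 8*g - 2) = -10*g^2 - 7*g + 4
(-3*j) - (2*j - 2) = 2 - 5*j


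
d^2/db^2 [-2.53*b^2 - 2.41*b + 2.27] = -5.06000000000000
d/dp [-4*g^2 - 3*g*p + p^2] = -3*g + 2*p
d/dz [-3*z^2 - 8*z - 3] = -6*z - 8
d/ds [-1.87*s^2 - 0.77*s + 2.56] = -3.74*s - 0.77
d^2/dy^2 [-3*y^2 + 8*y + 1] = -6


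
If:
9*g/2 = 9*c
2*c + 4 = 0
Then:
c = -2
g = -4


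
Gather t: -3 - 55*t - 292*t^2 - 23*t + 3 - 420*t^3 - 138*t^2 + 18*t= -420*t^3 - 430*t^2 - 60*t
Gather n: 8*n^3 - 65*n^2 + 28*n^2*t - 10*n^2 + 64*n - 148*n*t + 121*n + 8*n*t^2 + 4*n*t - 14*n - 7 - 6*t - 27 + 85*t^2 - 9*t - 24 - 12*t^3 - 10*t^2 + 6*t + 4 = 8*n^3 + n^2*(28*t - 75) + n*(8*t^2 - 144*t + 171) - 12*t^3 + 75*t^2 - 9*t - 54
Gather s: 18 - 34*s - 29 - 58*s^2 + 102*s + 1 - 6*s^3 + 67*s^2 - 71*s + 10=-6*s^3 + 9*s^2 - 3*s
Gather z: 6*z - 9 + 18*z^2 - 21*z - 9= 18*z^2 - 15*z - 18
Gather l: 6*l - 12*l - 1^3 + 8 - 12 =-6*l - 5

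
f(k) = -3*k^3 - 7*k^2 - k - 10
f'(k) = -9*k^2 - 14*k - 1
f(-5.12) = 214.27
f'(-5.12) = -165.25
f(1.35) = -31.49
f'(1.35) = -36.30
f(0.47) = -12.33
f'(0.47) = -9.57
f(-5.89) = 366.05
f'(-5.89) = -230.77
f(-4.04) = 77.61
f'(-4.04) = -91.33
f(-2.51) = -4.15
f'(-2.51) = -22.56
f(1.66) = -44.67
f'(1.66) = -49.04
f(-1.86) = -13.05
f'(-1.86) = -6.10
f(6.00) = -916.00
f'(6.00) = -409.00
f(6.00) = -916.00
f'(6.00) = -409.00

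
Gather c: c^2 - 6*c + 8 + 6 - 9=c^2 - 6*c + 5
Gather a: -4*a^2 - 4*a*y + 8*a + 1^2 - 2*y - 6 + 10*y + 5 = -4*a^2 + a*(8 - 4*y) + 8*y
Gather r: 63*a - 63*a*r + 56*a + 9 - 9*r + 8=119*a + r*(-63*a - 9) + 17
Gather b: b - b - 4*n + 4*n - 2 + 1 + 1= 0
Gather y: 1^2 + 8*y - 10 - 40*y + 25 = 16 - 32*y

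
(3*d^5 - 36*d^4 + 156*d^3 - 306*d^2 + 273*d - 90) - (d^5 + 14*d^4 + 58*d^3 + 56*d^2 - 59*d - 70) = 2*d^5 - 50*d^4 + 98*d^3 - 362*d^2 + 332*d - 20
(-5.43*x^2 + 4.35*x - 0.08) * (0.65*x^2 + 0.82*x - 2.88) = -3.5295*x^4 - 1.6251*x^3 + 19.1534*x^2 - 12.5936*x + 0.2304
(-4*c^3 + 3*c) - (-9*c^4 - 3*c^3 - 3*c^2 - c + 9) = 9*c^4 - c^3 + 3*c^2 + 4*c - 9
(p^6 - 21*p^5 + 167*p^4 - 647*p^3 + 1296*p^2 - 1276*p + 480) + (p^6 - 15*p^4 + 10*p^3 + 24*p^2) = 2*p^6 - 21*p^5 + 152*p^4 - 637*p^3 + 1320*p^2 - 1276*p + 480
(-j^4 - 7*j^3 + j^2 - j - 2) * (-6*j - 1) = 6*j^5 + 43*j^4 + j^3 + 5*j^2 + 13*j + 2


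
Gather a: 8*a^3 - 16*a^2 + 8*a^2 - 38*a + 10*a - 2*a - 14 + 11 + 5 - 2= 8*a^3 - 8*a^2 - 30*a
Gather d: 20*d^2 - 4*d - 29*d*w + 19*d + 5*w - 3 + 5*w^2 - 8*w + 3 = 20*d^2 + d*(15 - 29*w) + 5*w^2 - 3*w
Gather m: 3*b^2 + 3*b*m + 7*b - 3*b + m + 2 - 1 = 3*b^2 + 4*b + m*(3*b + 1) + 1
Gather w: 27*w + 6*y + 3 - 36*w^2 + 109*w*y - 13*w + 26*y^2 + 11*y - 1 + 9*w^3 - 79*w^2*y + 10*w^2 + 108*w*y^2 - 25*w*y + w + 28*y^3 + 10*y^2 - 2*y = 9*w^3 + w^2*(-79*y - 26) + w*(108*y^2 + 84*y + 15) + 28*y^3 + 36*y^2 + 15*y + 2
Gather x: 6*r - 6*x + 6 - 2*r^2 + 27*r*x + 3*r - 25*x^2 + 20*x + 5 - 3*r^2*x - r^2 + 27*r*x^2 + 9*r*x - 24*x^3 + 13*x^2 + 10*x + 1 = -3*r^2 + 9*r - 24*x^3 + x^2*(27*r - 12) + x*(-3*r^2 + 36*r + 24) + 12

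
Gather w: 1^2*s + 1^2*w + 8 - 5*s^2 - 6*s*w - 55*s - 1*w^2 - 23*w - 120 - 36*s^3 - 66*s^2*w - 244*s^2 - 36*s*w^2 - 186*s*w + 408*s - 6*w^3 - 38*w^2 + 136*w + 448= -36*s^3 - 249*s^2 + 354*s - 6*w^3 + w^2*(-36*s - 39) + w*(-66*s^2 - 192*s + 114) + 336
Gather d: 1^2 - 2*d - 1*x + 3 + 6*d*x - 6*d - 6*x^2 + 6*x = d*(6*x - 8) - 6*x^2 + 5*x + 4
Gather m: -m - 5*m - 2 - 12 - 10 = -6*m - 24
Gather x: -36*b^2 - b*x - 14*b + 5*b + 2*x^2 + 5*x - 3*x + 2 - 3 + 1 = -36*b^2 - 9*b + 2*x^2 + x*(2 - b)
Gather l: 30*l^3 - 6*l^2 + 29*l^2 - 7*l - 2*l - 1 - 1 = 30*l^3 + 23*l^2 - 9*l - 2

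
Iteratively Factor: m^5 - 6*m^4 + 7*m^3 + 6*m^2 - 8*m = (m + 1)*(m^4 - 7*m^3 + 14*m^2 - 8*m) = (m - 2)*(m + 1)*(m^3 - 5*m^2 + 4*m) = m*(m - 2)*(m + 1)*(m^2 - 5*m + 4) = m*(m - 2)*(m - 1)*(m + 1)*(m - 4)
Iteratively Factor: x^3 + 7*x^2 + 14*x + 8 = (x + 4)*(x^2 + 3*x + 2) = (x + 2)*(x + 4)*(x + 1)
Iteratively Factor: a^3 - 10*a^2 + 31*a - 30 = (a - 5)*(a^2 - 5*a + 6) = (a - 5)*(a - 2)*(a - 3)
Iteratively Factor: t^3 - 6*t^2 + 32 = (t + 2)*(t^2 - 8*t + 16) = (t - 4)*(t + 2)*(t - 4)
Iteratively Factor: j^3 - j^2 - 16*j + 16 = (j + 4)*(j^2 - 5*j + 4) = (j - 4)*(j + 4)*(j - 1)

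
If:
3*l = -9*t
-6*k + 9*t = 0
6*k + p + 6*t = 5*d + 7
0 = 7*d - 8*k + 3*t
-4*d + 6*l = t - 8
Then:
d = 72/169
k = 84/169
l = -168/169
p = 703/169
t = 56/169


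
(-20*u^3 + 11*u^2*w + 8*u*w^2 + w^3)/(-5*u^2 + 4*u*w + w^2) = 4*u + w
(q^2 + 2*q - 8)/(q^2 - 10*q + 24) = (q^2 + 2*q - 8)/(q^2 - 10*q + 24)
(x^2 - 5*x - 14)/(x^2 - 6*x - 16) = (x - 7)/(x - 8)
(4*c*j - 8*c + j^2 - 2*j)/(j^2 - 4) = (4*c + j)/(j + 2)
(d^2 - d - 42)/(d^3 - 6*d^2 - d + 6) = (d^2 - d - 42)/(d^3 - 6*d^2 - d + 6)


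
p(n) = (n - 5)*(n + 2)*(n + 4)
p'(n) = (n - 5)*(n + 2) + (n - 5)*(n + 4) + (n + 2)*(n + 4)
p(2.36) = -73.21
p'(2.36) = -0.57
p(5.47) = 33.25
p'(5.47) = 78.70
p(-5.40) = -49.50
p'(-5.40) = 54.68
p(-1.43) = -9.42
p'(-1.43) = -18.73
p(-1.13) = -15.31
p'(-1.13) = -20.43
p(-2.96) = 7.95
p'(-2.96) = -1.64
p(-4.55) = -13.39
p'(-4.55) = 31.01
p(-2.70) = 7.01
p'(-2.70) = -5.53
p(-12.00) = -1360.00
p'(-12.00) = 386.00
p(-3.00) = 8.00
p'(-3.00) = -1.00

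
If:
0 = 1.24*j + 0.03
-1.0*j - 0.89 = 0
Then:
No Solution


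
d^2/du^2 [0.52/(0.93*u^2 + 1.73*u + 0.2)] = (-0.899496*u^2 - 1.673256*u + 0.52*(1.86*u + 1.73)*(3.72*u + 3.46) - 0.19344)/(0.93*u^2 + 1.73*u + 0.2)^3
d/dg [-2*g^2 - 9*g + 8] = -4*g - 9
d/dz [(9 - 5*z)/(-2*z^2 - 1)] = (-10*z^2 + 36*z + 5)/(4*z^4 + 4*z^2 + 1)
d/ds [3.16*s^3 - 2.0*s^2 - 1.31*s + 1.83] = 9.48*s^2 - 4.0*s - 1.31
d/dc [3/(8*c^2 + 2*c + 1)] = 6*(-8*c - 1)/(8*c^2 + 2*c + 1)^2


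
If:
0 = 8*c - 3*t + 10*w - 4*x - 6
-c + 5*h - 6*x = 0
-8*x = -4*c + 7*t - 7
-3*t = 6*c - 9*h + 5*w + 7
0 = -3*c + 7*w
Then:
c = 16387/17862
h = 29477/17862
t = 379/2977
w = 2341/5954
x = 21833/17862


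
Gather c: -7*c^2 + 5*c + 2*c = -7*c^2 + 7*c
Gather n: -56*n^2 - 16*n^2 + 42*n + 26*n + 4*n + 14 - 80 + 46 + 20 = -72*n^2 + 72*n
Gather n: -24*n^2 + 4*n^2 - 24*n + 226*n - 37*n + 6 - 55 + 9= -20*n^2 + 165*n - 40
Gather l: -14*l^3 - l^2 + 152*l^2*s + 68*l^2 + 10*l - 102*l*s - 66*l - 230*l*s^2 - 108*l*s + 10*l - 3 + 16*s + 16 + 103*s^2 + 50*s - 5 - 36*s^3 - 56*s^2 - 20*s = -14*l^3 + l^2*(152*s + 67) + l*(-230*s^2 - 210*s - 46) - 36*s^3 + 47*s^2 + 46*s + 8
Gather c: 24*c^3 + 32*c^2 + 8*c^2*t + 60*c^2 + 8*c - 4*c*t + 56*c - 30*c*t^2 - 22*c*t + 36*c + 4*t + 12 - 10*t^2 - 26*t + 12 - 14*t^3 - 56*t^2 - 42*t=24*c^3 + c^2*(8*t + 92) + c*(-30*t^2 - 26*t + 100) - 14*t^3 - 66*t^2 - 64*t + 24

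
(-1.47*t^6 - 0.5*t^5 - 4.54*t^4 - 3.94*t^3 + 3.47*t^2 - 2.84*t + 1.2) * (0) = 0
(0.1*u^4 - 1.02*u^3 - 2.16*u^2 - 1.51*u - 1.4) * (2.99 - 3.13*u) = -0.313*u^5 + 3.4916*u^4 + 3.711*u^3 - 1.7321*u^2 - 0.1329*u - 4.186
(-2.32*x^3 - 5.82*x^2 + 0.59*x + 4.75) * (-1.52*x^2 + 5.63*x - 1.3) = 3.5264*x^5 - 4.2152*x^4 - 30.6474*x^3 + 3.6677*x^2 + 25.9755*x - 6.175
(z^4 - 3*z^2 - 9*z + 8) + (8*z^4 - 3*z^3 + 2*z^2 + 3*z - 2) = 9*z^4 - 3*z^3 - z^2 - 6*z + 6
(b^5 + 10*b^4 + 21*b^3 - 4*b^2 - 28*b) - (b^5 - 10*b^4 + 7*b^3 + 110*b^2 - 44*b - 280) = 20*b^4 + 14*b^3 - 114*b^2 + 16*b + 280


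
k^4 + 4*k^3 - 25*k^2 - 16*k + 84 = (k - 3)*(k - 2)*(k + 2)*(k + 7)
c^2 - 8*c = c*(c - 8)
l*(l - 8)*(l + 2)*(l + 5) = l^4 - l^3 - 46*l^2 - 80*l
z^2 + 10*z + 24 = (z + 4)*(z + 6)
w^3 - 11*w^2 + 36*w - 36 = (w - 6)*(w - 3)*(w - 2)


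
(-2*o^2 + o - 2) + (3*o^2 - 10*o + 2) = o^2 - 9*o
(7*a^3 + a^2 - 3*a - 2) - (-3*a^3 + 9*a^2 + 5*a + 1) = 10*a^3 - 8*a^2 - 8*a - 3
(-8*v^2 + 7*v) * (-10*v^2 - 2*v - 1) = 80*v^4 - 54*v^3 - 6*v^2 - 7*v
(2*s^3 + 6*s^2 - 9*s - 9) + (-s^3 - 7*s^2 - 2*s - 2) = s^3 - s^2 - 11*s - 11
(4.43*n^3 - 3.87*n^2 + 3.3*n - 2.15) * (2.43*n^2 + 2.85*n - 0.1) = 10.7649*n^5 + 3.2214*n^4 - 3.4535*n^3 + 4.5675*n^2 - 6.4575*n + 0.215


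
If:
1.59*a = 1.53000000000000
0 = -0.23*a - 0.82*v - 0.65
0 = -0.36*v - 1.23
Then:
No Solution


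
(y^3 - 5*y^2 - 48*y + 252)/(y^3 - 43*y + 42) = (y - 6)/(y - 1)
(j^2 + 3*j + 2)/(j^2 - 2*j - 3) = (j + 2)/(j - 3)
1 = 1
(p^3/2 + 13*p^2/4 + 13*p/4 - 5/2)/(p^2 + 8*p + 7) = (2*p^3 + 13*p^2 + 13*p - 10)/(4*(p^2 + 8*p + 7))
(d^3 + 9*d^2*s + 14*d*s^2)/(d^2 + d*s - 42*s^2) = d*(-d - 2*s)/(-d + 6*s)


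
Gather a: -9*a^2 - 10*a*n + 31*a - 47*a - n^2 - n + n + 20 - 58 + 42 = -9*a^2 + a*(-10*n - 16) - n^2 + 4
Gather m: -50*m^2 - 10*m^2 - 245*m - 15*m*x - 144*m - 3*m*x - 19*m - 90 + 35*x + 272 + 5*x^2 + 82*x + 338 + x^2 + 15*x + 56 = -60*m^2 + m*(-18*x - 408) + 6*x^2 + 132*x + 576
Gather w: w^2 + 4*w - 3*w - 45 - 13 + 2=w^2 + w - 56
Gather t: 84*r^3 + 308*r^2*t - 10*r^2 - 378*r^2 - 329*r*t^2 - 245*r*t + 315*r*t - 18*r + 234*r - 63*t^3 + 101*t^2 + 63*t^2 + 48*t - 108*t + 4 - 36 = 84*r^3 - 388*r^2 + 216*r - 63*t^3 + t^2*(164 - 329*r) + t*(308*r^2 + 70*r - 60) - 32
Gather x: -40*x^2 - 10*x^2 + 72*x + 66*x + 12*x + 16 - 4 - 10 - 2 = -50*x^2 + 150*x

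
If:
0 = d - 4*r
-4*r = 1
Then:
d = -1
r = -1/4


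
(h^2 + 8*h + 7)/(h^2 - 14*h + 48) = (h^2 + 8*h + 7)/(h^2 - 14*h + 48)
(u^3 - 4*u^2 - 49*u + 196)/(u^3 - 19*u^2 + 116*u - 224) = (u + 7)/(u - 8)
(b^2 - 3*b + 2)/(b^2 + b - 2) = (b - 2)/(b + 2)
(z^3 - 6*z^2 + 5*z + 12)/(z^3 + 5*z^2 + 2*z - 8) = (z^3 - 6*z^2 + 5*z + 12)/(z^3 + 5*z^2 + 2*z - 8)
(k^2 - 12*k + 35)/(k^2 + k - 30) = (k - 7)/(k + 6)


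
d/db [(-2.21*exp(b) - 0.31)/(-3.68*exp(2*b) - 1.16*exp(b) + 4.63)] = (-(2.21*exp(b) + 0.31)*(7.36*exp(b) + 1.16) + 8.1328*exp(2*b) + 2.5636*exp(b) - 10.2323)*exp(b)/(3.68*exp(2*b) + 1.16*exp(b) - 4.63)^2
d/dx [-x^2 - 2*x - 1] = -2*x - 2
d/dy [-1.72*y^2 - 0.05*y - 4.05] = -3.44*y - 0.05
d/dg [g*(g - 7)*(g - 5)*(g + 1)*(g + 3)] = 5*g^4 - 32*g^3 - 30*g^2 + 208*g + 105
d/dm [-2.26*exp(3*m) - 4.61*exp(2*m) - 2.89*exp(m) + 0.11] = (-6.78*exp(2*m) - 9.22*exp(m) - 2.89)*exp(m)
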